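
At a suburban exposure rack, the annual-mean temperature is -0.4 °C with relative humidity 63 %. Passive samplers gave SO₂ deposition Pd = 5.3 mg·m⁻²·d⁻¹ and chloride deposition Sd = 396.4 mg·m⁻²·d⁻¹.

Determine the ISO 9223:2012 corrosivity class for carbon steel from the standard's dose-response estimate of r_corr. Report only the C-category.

carbon steel: T≤10 °C ⇒ hinge +0.150·(-0.4−10) = -1.5600
  Pd branch = 1.77·Pd^0.52·e^(0.02·RH+f) = 3.121 μm/a
  Cl⁻ term: 0.102·396.4^0.62·exp(0.033·63+0.04·-0.4) = 32.76
  r_corr = 3.121 + 32.76 = 35.88 μm/a
Category bounds: 25…50 μm/a bracket r_corr ⇒ C3

C3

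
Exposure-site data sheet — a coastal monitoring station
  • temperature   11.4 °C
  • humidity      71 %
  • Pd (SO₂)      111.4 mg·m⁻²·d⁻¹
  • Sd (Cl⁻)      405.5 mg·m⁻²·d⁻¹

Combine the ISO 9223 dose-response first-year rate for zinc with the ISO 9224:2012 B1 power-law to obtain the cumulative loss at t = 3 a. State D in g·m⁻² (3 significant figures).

zinc: T>10 °C ⇒ hinge -0.071·(11.4−10) = -0.0994
  Pd branch = 0.0129·Pd^0.44·e^(0.046·RH+f) = 2.435 μm/a
  Cl⁻ term: 0.0175·405.5^0.57·exp(0.008·71+0.085·11.4) = 2.495
  sum: 2.435 + 2.495 → r_corr = 4.93 μm/a
ISO 9224: D(t) = r_corr · t^b with b = 0.813 (zinc, B1)
  D(3) = 4.93 × 3^0.813 = 4.93 × 2.443 = 12.04 μm
  Mass loss = 12.04 μm × 7.14 g/cm³ = 85.99 g·m⁻²

D(3) = 86.0 g·m⁻²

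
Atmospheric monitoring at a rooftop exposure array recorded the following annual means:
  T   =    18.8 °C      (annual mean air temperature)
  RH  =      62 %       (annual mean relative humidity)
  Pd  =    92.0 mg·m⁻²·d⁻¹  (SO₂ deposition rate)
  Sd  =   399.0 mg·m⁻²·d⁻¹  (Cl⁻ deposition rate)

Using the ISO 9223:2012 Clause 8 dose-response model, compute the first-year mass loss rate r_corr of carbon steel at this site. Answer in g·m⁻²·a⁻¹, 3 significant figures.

r_corr = 852 g·m⁻²·a⁻¹

carbon steel: temperature factor f = -0.054·(8.8) = -0.4752
  Pd branch = 1.77·Pd^0.52·e^(0.02·RH+f) = 39.93 μm/a
  Sd branch = 0.102·Sd^0.62·e^(0.033·RH+0.04·T) = 68.61 μm/a
  r_corr = 39.93 + 68.61 = 108.5 μm/a
Convert to mass loss: 108.5 μm/a × 7.85 g/cm³ = 852 g·m⁻²·a⁻¹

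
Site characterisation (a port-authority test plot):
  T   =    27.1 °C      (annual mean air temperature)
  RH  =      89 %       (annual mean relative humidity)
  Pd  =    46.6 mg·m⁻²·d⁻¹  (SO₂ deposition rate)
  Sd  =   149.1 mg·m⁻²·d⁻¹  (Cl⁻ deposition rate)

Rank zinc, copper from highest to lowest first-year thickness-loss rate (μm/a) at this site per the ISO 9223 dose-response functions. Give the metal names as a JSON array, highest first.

zinc: temperature factor f = -0.071·(17.1) = -1.2141
  Pd branch = 0.0129·Pd^0.44·e^(0.046·RH+f) = 1.246 μm/a
  Cl⁻ term: 0.0175·149.1^0.57·exp(0.008·89+0.085·27.1) = 6.188
  r_corr = 1.246 + 6.188 = 7.433 μm/a
copper: T>10 °C ⇒ hinge -0.080·(27.1−10) = -1.3680
  SO₂ term: 0.0053·46.6^0.26·exp(0.059·89-1.3680) = 0.6989
  Sd branch = 0.01025·Sd^0.27·e^(0.036·RH+0.049·T) = 3.679 μm/a
  sum: 0.6989 + 3.679 → r_corr = 4.378 μm/a
Ordering by μm/a: zinc (7.43) > copper (4.38)

["zinc", "copper"]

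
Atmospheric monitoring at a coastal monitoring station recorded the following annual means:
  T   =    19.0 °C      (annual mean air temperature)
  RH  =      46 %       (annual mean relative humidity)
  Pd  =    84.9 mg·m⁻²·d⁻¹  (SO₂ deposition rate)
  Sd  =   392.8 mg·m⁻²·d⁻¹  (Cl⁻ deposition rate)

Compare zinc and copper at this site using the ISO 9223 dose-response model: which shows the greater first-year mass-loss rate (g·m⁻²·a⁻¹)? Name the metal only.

zinc

zinc: T>10 °C ⇒ hinge -0.071·(19.0−10) = -0.6390
  SO₂ term: 0.0129·84.9^0.44·exp(0.046·46-0.6390) = 0.3988
  Cl⁻ term: 0.0175·392.8^0.57·exp(0.008·46+0.085·19.0) = 3.828
  r_corr = 0.3988 + 3.828 = 4.226 μm/a
  mass loss = 4.226 μm/a × 7.14 g/cm³ = 30.18 g·m⁻²·a⁻¹
copper: f(T) = -0.080·(T−10) [T>10 °C] = -0.7200
  Pd branch = 0.0053·Pd^0.26·e^(0.059·RH+f) = 0.1235 μm/a
  Cl⁻ term: 0.01025·392.8^0.27·exp(0.036·46+0.049·19.0) = 0.6834
  r_corr = 0.1235 + 0.6834 = 0.8069 μm/a
  mass loss = 0.8069 μm/a × 8.96 g/cm³ = 7.23 g·m⁻²·a⁻¹
Ordering by g·m⁻²·a⁻¹: zinc (30.2) > copper (7.23)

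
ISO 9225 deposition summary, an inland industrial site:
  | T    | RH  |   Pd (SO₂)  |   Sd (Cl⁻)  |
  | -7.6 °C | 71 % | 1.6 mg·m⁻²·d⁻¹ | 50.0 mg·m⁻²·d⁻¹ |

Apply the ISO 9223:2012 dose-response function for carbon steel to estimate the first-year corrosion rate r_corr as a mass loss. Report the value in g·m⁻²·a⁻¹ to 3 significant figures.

carbon steel: temperature factor f = +0.150·(-17.6) = -2.6400
  SO₂ term: 1.77·1.6^0.52·exp(0.02·71-2.6400) = 0.6672
  Cl⁻ term: 0.102·50.0^0.62·exp(0.033·71+0.04·-7.6) = 8.861
  sum: 0.6672 + 8.861 → r_corr = 9.528 μm/a
Convert to mass loss: 9.528 μm/a × 7.85 g/cm³ = 74.8 g·m⁻²·a⁻¹

r_corr = 74.8 g·m⁻²·a⁻¹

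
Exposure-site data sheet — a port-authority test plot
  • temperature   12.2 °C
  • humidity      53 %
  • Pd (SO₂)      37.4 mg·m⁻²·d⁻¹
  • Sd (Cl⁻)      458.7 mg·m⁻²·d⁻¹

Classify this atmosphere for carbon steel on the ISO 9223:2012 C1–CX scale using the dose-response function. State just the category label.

C4

carbon steel: f(T) = -0.054·(T−10) [T>10 °C] = -0.1188
  sulphur-dioxide contribution → 29.83 μm/a
  chloride contribution → 42.68 μm/a
  ⇒ r_corr(carbon steel) = 72.51 μm/a
72.5 μm/a falls in (50, 80] for carbon steel → category C4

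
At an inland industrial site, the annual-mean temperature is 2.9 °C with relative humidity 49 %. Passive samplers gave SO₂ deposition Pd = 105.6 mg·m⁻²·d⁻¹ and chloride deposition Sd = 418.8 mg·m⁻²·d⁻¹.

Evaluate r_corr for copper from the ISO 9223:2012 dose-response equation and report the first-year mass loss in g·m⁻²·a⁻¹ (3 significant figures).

copper: f(T) = +0.126·(T−10) [T≤10 °C] = -0.8946
  sulphur-dioxide contribution → 0.1311 μm/a
  chloride contribution → 0.3519 μm/a
  total first-year rate 0.483 μm/a
Convert to mass loss: 0.483 μm/a × 8.96 g/cm³ = 4.328 g·m⁻²·a⁻¹

r_corr = 4.33 g·m⁻²·a⁻¹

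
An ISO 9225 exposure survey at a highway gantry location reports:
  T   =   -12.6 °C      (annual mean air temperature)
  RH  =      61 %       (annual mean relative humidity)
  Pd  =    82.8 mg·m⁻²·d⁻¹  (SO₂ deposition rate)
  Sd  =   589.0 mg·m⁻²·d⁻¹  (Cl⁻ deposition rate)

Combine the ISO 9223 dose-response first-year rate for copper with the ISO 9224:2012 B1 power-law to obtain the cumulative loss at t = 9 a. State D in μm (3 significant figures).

copper: T≤10 °C ⇒ hinge +0.126·(-12.6−10) = -2.8476
  sulphur-dioxide contribution → 0.03542 μm/a
  chloride contribution → 0.2781 μm/a
  ⇒ r_corr(copper) = 0.3135 μm/a
ISO 9224: D(t) = r_corr · t^b with b = 0.667 (copper, B1)
  D(9) = 0.3135 × 9^0.667 = 0.3135 × 4.33 = 1.358 μm

D(9) = 1.36 μm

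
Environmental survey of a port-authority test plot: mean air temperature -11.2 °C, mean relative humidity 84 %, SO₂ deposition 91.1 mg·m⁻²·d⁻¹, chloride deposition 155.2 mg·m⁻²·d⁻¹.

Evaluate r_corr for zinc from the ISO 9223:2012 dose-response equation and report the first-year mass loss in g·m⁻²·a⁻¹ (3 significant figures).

zinc: T≤10 °C ⇒ hinge +0.038·(-11.2−10) = -0.8056
  sulphur-dioxide contribution → 2 μm/a
  chloride contribution → 0.2346 μm/a
  total first-year rate 2.235 μm/a
Convert to mass loss: 2.235 μm/a × 7.14 g/cm³ = 15.95 g·m⁻²·a⁻¹

r_corr = 16.0 g·m⁻²·a⁻¹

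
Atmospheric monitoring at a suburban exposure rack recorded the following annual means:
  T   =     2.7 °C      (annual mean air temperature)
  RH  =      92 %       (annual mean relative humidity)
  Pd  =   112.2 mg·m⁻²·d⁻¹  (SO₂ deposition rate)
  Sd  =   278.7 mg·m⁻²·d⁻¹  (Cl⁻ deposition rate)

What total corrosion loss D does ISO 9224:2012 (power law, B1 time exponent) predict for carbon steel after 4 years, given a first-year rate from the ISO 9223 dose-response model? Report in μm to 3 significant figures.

carbon steel: T≤10 °C ⇒ hinge +0.150·(2.7−10) = -1.0950
  sulphur-dioxide contribution → 43.4 μm/a
  chloride contribution → 77.63 μm/a
  total first-year rate 121 μm/a
ISO 9224: D(t) = r_corr · t^b with b = 0.523 (carbon steel, B1)
  D(4) = 121 × 4^0.523 = 121 × 2.065 = 249.9 μm

D(4) = 250 μm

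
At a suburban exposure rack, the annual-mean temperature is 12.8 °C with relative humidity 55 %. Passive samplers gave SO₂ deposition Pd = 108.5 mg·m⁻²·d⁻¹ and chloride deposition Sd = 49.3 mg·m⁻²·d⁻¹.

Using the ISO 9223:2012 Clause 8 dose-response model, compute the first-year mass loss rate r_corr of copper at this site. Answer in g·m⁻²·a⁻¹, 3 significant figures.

copper: f(T) = -0.080·(T−10) [T>10 °C] = -0.2240
  SO₂ term: 0.0053·108.5^0.26·exp(0.059·55-0.2240) = 0.3677
  Sd branch = 0.01025·Sd^0.27·e^(0.036·RH+0.049·T) = 0.3982 μm/a
  r_corr = 0.3677 + 0.3982 = 0.7659 μm/a
Convert to mass loss: 0.7659 μm/a × 8.96 g/cm³ = 6.862 g·m⁻²·a⁻¹

r_corr = 6.86 g·m⁻²·a⁻¹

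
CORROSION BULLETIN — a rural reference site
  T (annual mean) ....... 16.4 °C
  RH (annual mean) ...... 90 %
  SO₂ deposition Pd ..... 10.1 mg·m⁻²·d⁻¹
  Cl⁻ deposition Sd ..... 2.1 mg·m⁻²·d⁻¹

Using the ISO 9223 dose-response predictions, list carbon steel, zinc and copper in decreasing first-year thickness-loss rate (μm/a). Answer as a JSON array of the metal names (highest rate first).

["carbon steel", "copper", "zinc"]

carbon steel: temperature factor f = -0.054·(6.4) = -0.3456
  SO₂ term: 1.77·10.1^0.52·exp(0.02·90-0.3456) = 25.23
  Sd branch = 0.102·Sd^0.62·e^(0.033·RH+0.04·T) = 6.069 μm/a
  r_corr = 25.23 + 6.069 = 31.3 μm/a
zinc: temperature factor f = -0.071·(6.4) = -0.4544
  Pd branch = 0.0129·Pd^0.44·e^(0.046·RH+f) = 1.423 μm/a
  Sd branch = 0.0175·Sd^0.57·e^(0.008·RH+0.085·T) = 0.2212 μm/a
  sum: 1.423 + 0.2212 → r_corr = 1.644 μm/a
copper: f(T) = -0.080·(T−10) [T>10 °C] = -0.5120
  SO₂ term: 0.0053·10.1^0.26·exp(0.059·90-0.5120) = 1.173
  Sd branch = 0.01025·Sd^0.27·e^(0.036·RH+0.049·T) = 0.7142 μm/a
  sum: 1.173 + 0.7142 → r_corr = 1.887 μm/a
Ordering by μm/a: carbon steel (31.3) > copper (1.89) > zinc (1.64)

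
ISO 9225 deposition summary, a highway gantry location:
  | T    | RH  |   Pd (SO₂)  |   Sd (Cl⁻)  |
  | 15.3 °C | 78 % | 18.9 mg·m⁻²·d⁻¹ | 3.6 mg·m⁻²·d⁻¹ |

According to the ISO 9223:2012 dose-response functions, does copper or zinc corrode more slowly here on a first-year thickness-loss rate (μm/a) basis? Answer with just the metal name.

copper: temperature factor f = -0.080·(5.3) = -0.4240
  SO₂ term: 0.0053·18.9^0.26·exp(0.059·78-0.4240) = 0.7424
  Sd branch = 0.01025·Sd^0.27·e^(0.036·RH+0.049·T) = 0.5082 μm/a
  r_corr = 0.7424 + 0.5082 = 1.251 μm/a
zinc: temperature factor f = -0.071·(5.3) = -0.3763
  Pd branch = 0.0129·Pd^0.44·e^(0.046·RH+f) = 1.167 μm/a
  Sd branch = 0.0175·Sd^0.57·e^(0.008·RH+0.085·T) = 0.2488 μm/a
  sum: 1.167 + 0.2488 → r_corr = 1.416 μm/a
Ordering by μm/a: zinc (1.42) > copper (1.25)

copper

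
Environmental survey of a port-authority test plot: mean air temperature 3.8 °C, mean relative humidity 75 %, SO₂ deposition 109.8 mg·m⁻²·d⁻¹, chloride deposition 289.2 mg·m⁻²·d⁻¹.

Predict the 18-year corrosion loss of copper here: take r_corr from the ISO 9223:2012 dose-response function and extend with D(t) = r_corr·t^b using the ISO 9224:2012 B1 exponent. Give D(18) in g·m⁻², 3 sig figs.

copper: T≤10 °C ⇒ hinge +0.126·(3.8−10) = -0.7812
  sulphur-dioxide contribution → 0.6876 μm/a
  chloride contribution → 0.8486 μm/a
  ⇒ r_corr(copper) = 1.536 μm/a
Long-term exponent b (ISO 9224 Table 2, B1) = 0.667
  D(18) = 1.536 × 18^0.667 = 1.536 × 6.875 = 10.56 μm
  Mass loss = 10.56 μm × 8.96 g/cm³ = 94.63 g·m⁻²

D(18) = 94.6 g·m⁻²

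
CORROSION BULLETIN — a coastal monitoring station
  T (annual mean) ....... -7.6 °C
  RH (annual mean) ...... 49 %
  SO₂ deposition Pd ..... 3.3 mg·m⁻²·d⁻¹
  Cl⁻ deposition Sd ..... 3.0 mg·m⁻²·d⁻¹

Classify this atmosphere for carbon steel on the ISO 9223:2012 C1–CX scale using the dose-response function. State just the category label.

carbon steel: f(T) = +0.150·(T−10) [T≤10 °C] = -2.6400
  sulphur-dioxide contribution → 0.6261 μm/a
  chloride contribution → 0.7493 μm/a
  total first-year rate 1.375 μm/a
1.38 μm/a falls in (1.3, 25] for carbon steel → category C2

C2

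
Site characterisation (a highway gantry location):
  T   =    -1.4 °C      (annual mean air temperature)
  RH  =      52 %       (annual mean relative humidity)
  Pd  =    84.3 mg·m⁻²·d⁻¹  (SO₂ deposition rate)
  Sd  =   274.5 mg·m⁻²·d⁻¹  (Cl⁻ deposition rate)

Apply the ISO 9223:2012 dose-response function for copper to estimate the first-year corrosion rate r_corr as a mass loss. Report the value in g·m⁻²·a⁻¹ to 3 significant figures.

copper: temperature factor f = +0.126·(-11.4) = -1.4364
  Pd branch = 0.0053·Pd^0.26·e^(0.059·RH+f) = 0.08582 μm/a
  Cl⁻ term: 0.01025·274.5^0.27·exp(0.036·52+0.049·-1.4) = 0.2834
  r_corr = 0.08582 + 0.2834 = 0.3692 μm/a
Convert to mass loss: 0.3692 μm/a × 8.96 g/cm³ = 3.308 g·m⁻²·a⁻¹

r_corr = 3.31 g·m⁻²·a⁻¹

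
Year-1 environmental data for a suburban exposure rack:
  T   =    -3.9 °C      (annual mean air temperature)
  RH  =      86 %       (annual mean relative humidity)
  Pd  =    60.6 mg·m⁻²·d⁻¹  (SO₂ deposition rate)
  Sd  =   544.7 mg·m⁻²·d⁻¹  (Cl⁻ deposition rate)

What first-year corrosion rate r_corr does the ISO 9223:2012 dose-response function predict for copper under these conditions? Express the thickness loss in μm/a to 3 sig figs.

r_corr = 1.45 μm/a

copper: T≤10 °C ⇒ hinge +0.126·(-3.9−10) = -1.7514
  Pd branch = 0.0053·Pd^0.26·e^(0.059·RH+f) = 0.4273 μm/a
  Sd branch = 0.01025·Sd^0.27·e^(0.036·RH+0.049·T) = 1.026 μm/a
  r_corr = 0.4273 + 1.026 = 1.453 μm/a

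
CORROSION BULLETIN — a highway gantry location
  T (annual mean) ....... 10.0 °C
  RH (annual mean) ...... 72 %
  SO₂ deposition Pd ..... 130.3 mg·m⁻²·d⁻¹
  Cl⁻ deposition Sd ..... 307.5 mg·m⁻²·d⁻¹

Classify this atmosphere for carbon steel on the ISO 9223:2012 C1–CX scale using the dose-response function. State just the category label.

carbon steel: T≤10 °C ⇒ hinge +0.150·(10.0−10) = +0.0000
  sulphur-dioxide contribution → 94 μm/a
  chloride contribution → 57.1 μm/a
  ⇒ r_corr(carbon steel) = 151.1 μm/a
ISO 9223 Table 2 (carbon steel): 80 < 151 ≤ 200 μm/a ⇒ C5

C5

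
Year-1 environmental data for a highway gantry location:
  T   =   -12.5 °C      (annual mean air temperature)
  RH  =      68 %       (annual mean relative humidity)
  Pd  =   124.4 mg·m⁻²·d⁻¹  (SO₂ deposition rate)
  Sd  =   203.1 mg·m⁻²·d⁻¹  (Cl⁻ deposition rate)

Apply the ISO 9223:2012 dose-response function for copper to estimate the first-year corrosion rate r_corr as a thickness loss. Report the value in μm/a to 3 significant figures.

r_corr = 0.330 μm/a

copper: temperature factor f = +0.126·(-22.5) = -2.8350
  sulphur-dioxide contribution → 0.06027 μm/a
  chloride contribution → 0.2697 μm/a
  ⇒ r_corr(copper) = 0.33 μm/a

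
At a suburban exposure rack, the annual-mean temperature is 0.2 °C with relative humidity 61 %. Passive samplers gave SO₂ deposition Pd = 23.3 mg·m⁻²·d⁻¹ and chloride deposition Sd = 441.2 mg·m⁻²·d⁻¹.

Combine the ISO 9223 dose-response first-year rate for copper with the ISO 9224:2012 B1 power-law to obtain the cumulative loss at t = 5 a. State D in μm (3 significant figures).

copper: T≤10 °C ⇒ hinge +0.126·(0.2−10) = -1.2348
  Pd branch = 0.0053·Pd^0.26·e^(0.059·RH+f) = 0.1278 μm/a
  Cl⁻ term: 0.01025·441.2^0.27·exp(0.036·61+0.049·0.2) = 0.4817
  sum: 0.1278 + 0.4817 → r_corr = 0.6095 μm/a
ISO 9224: D(t) = r_corr · t^b with b = 0.667 (copper, B1)
  D(5) = 0.6095 × 5^0.667 = 0.6095 × 2.926 = 1.783 μm

D(5) = 1.78 μm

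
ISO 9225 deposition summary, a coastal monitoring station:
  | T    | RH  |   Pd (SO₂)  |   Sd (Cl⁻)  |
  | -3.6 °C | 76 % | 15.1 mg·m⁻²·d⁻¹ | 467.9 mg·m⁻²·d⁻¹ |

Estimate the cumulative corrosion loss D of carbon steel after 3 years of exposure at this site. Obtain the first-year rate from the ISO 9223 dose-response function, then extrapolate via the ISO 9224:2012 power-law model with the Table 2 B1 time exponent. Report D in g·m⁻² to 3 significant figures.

carbon steel: T≤10 °C ⇒ hinge +0.150·(-3.6−10) = -2.0400
  SO₂ term: 1.77·15.1^0.52·exp(0.02·76-2.0400) = 4.317
  Cl⁻ term: 0.102·467.9^0.62·exp(0.033·76+0.04·-3.6) = 49.06
  sum: 4.317 + 49.06 → r_corr = 53.38 μm/a
Power-law: D(3) = r_corr · 3^0.523
  D(3) = 53.38 × 3^0.523 = 53.38 × 1.776 = 94.83 μm
  Mass loss = 94.83 μm × 7.85 g/cm³ = 744.4 g·m⁻²

D(3) = 744 g·m⁻²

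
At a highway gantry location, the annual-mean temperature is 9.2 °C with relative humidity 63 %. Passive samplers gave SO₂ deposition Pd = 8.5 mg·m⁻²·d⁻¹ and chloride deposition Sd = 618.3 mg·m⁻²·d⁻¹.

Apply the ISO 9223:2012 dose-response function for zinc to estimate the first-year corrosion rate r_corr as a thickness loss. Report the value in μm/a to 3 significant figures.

r_corr = 3.05 μm/a

zinc: T≤10 °C ⇒ hinge +0.038·(9.2−10) = -0.0304
  Pd branch = 0.0129·Pd^0.44·e^(0.046·RH+f) = 0.582 μm/a
  Cl⁻ term: 0.0175·618.3^0.57·exp(0.008·63+0.085·9.2) = 2.469
  sum: 0.582 + 2.469 → r_corr = 3.051 μm/a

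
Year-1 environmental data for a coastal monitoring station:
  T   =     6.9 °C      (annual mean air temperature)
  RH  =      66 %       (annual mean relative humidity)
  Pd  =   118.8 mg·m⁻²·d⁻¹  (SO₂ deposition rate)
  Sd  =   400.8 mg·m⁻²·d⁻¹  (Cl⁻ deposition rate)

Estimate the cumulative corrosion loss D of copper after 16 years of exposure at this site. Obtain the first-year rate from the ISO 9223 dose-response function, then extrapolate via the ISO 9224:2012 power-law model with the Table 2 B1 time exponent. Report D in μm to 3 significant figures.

D(16) = 8.83 μm

copper: T≤10 °C ⇒ hinge +0.126·(6.9−10) = -0.3906
  SO₂ term: 0.0053·118.8^0.26·exp(0.059·66-0.3906) = 0.6099
  Sd branch = 0.01025·Sd^0.27·e^(0.036·RH+0.049·T) = 0.7802 μm/a
  sum: 0.6099 + 0.7802 → r_corr = 1.39 μm/a
ISO 9224: D(t) = r_corr · t^b with b = 0.667 (copper, B1)
  D(16) = 1.39 × 16^0.667 = 1.39 × 6.355 = 8.835 μm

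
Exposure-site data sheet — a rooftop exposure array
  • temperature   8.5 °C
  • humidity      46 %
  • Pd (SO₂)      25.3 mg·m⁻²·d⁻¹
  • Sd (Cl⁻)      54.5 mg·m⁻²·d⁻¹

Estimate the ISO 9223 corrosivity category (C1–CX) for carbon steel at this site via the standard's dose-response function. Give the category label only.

C3

carbon steel: temperature factor f = +0.150·(-1.5) = -0.2250
  Pd branch = 1.77·Pd^0.52·e^(0.02·RH+f) = 19.03 μm/a
  Cl⁻ term: 0.102·54.5^0.62·exp(0.033·46+0.04·8.5) = 7.8
  sum: 19.03 + 7.8 → r_corr = 26.83 μm/a
26.8 μm/a falls in (25, 50] for carbon steel → category C3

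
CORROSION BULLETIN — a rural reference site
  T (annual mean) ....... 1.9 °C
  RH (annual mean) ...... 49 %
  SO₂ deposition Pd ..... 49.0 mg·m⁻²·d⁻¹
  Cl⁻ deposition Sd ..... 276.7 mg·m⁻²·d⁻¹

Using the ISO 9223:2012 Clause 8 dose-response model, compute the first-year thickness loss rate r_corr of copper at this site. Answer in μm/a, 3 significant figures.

r_corr = 0.394 μm/a

copper: f(T) = +0.126·(T−10) [T≤10 °C] = -1.0206
  sulphur-dioxide contribution → 0.09463 μm/a
  chloride contribution → 0.2996 μm/a
  total first-year rate 0.3943 μm/a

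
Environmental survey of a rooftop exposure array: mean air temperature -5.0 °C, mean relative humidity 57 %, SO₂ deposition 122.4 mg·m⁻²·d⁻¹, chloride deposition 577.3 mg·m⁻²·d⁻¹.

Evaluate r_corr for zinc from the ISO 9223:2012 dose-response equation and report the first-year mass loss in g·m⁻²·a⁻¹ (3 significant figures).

zinc: temperature factor f = +0.038·(-15.0) = -0.5700
  Pd branch = 0.0129·Pd^0.44·e^(0.046·RH+f) = 0.8325 μm/a
  Sd branch = 0.0175·Sd^0.57·e^(0.008·RH+0.085·T) = 0.6769 μm/a
  sum: 0.8325 + 0.6769 → r_corr = 1.509 μm/a
Convert to mass loss: 1.509 μm/a × 7.14 g/cm³ = 10.78 g·m⁻²·a⁻¹

r_corr = 10.8 g·m⁻²·a⁻¹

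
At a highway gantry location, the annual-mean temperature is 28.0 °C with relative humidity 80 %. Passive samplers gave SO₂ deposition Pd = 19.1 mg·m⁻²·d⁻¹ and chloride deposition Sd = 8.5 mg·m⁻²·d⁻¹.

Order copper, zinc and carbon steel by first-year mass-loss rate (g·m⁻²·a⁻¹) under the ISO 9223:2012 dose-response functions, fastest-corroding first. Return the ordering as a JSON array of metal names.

copper: T>10 °C ⇒ hinge -0.080·(28.0−10) = -1.4400
  SO₂ term: 0.0053·19.1^0.26·exp(0.059·80-1.4400) = 0.3033
  Sd branch = 0.01025·Sd^0.27·e^(0.036·RH+0.049·T) = 1.283 μm/a
  r_corr = 0.3033 + 1.283 = 1.586 μm/a
  mass loss = 1.586 μm/a × 8.96 g/cm³ = 14.21 g·m⁻²·a⁻¹
zinc: T>10 °C ⇒ hinge -0.071·(28.0−10) = -1.2780
  SO₂ term: 0.0129·19.1^0.44·exp(0.046·80-1.2780) = 0.5217
  Sd branch = 0.0175·Sd^0.57·e^(0.008·RH+0.085·T) = 1.214 μm/a
  r_corr = 0.5217 + 1.214 = 1.736 μm/a
  mass loss = 1.736 μm/a × 7.14 g/cm³ = 12.4 g·m⁻²·a⁻¹
carbon steel: f(T) = -0.054·(T−10) [T>10 °C] = -0.9720
  SO₂ term: 1.77·19.1^0.52·exp(0.02·80-0.9720) = 15.38
  Sd branch = 0.102·Sd^0.62·e^(0.033·RH+0.04·T) = 16.51 μm/a
  r_corr = 15.38 + 16.51 = 31.89 μm/a
  mass loss = 31.89 μm/a × 7.85 g/cm³ = 250.3 g·m⁻²·a⁻¹
Ordering by g·m⁻²·a⁻¹: carbon steel (250) > copper (14.2) > zinc (12.4)

["carbon steel", "copper", "zinc"]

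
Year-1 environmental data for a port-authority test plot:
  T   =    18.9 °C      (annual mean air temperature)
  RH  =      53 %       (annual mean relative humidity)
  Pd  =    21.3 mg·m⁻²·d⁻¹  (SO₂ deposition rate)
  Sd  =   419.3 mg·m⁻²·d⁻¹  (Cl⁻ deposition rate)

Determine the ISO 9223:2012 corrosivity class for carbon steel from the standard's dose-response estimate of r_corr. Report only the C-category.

C4

carbon steel: temperature factor f = -0.054·(8.9) = -0.4806
  sulphur-dioxide contribution → 15.5 μm/a
  chloride contribution → 52.78 μm/a
  total first-year rate 68.28 μm/a
ISO 9223 Table 2 (carbon steel): 50 < 68.3 ≤ 80 μm/a ⇒ C4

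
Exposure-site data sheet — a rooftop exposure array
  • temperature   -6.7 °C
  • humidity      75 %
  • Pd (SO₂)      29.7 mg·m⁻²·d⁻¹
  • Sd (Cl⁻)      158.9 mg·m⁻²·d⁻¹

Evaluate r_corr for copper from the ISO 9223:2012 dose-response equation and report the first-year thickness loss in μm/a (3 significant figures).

copper: T≤10 °C ⇒ hinge +0.126·(-6.7−10) = -2.1042
  sulphur-dioxide contribution → 0.1303 μm/a
  chloride contribution → 0.4316 μm/a
  total first-year rate 0.5619 μm/a

r_corr = 0.562 μm/a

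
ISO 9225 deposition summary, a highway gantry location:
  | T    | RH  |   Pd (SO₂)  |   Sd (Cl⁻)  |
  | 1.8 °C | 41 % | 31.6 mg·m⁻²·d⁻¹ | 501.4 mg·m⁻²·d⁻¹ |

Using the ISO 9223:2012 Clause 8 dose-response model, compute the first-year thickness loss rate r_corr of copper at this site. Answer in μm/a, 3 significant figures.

r_corr = 0.314 μm/a

copper: temperature factor f = +0.126·(-8.2) = -1.0332
  SO₂ term: 0.0053·31.6^0.26·exp(0.059·41-1.0332) = 0.052
  Sd branch = 0.01025·Sd^0.27·e^(0.036·RH+0.049·T) = 0.2625 μm/a
  sum: 0.052 + 0.2625 → r_corr = 0.3145 μm/a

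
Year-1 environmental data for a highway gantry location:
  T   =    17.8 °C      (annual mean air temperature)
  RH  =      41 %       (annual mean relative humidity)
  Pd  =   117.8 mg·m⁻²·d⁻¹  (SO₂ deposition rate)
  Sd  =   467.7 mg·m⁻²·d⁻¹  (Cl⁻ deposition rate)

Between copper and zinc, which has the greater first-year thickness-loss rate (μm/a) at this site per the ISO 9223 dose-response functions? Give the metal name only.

zinc

copper: temperature factor f = -0.080·(7.8) = -0.6240
  Pd branch = 0.0053·Pd^0.26·e^(0.059·RH+f) = 0.1102 μm/a
  Sd branch = 0.01025·Sd^0.27·e^(0.036·RH+0.049·T) = 0.5642 μm/a
  r_corr = 0.1102 + 0.5642 = 0.6744 μm/a
zinc: T>10 °C ⇒ hinge -0.071·(17.8−10) = -0.5538
  Pd branch = 0.0129·Pd^0.44·e^(0.046·RH+f) = 0.3985 μm/a
  Cl⁻ term: 0.0175·467.7^0.57·exp(0.008·41+0.085·17.8) = 3.668
  sum: 0.3985 + 3.668 → r_corr = 4.067 μm/a
Ordering by μm/a: zinc (4.07) > copper (0.674)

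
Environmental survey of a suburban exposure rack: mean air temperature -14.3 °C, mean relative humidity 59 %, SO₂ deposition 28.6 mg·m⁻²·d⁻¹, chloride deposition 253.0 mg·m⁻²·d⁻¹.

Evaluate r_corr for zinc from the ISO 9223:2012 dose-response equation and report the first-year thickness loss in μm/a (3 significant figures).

r_corr = 0.533 μm/a

zinc: temperature factor f = +0.038·(-24.3) = -0.9234
  SO₂ term: 0.0129·28.6^0.44·exp(0.046·59-0.9234) = 0.3381
  Sd branch = 0.0175·Sd^0.57·e^(0.008·RH+0.085·T) = 0.1949 μm/a
  sum: 0.3381 + 0.1949 → r_corr = 0.533 μm/a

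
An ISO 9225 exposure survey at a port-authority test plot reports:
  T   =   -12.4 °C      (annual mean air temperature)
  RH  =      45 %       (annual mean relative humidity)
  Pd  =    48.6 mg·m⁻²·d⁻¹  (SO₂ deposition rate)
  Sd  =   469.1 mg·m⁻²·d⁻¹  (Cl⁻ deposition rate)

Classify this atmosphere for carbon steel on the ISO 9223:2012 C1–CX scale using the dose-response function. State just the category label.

carbon steel: temperature factor f = +0.150·(-22.4) = -3.3600
  sulphur-dioxide contribution → 1.139 μm/a
  chloride contribution → 12.43 μm/a
  total first-year rate 13.56 μm/a
Category bounds: 1.3…25 μm/a bracket r_corr ⇒ C2

C2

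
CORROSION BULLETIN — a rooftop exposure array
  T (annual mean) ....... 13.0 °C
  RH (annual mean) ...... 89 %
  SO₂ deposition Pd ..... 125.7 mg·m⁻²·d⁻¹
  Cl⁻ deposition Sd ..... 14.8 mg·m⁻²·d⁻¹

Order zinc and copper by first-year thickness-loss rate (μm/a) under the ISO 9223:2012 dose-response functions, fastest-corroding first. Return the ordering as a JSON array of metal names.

["zinc", "copper"]

zinc: f(T) = -0.071·(T−10) [T>10 °C] = -0.2130
  sulphur-dioxide contribution → 5.246 μm/a
  chloride contribution → 0.5003 μm/a
  total first-year rate 5.746 μm/a
copper: T>10 °C ⇒ hinge -0.080·(13.0−10) = -0.2400
  sulphur-dioxide contribution → 2.795 μm/a
  chloride contribution → 0.9881 μm/a
  ⇒ r_corr(copper) = 3.783 μm/a
Ordering by μm/a: zinc (5.75) > copper (3.78)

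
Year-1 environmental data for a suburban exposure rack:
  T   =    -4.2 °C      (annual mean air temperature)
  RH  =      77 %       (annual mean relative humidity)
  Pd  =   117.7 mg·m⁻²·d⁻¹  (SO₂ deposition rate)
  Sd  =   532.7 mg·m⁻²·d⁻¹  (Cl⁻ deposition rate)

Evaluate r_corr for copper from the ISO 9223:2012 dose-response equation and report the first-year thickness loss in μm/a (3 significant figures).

r_corr = 1.01 μm/a

copper: temperature factor f = +0.126·(-14.2) = -1.7892
  Pd branch = 0.0053·Pd^0.26·e^(0.059·RH+f) = 0.2875 μm/a
  Sd branch = 0.01025·Sd^0.27·e^(0.036·RH+0.049·T) = 0.7267 μm/a
  sum: 0.2875 + 0.7267 → r_corr = 1.014 μm/a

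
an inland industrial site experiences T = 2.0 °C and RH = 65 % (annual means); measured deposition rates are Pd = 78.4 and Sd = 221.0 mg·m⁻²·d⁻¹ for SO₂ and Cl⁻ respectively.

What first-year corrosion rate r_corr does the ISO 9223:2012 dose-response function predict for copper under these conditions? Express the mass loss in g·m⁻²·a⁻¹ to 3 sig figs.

copper: f(T) = +0.126·(T−10) [T≤10 °C] = -1.0080
  sulphur-dioxide contribution → 0.2783 μm/a
  chloride contribution → 0.5041 μm/a
  total first-year rate 0.7824 μm/a
Convert to mass loss: 0.7824 μm/a × 8.96 g/cm³ = 7.011 g·m⁻²·a⁻¹

r_corr = 7.01 g·m⁻²·a⁻¹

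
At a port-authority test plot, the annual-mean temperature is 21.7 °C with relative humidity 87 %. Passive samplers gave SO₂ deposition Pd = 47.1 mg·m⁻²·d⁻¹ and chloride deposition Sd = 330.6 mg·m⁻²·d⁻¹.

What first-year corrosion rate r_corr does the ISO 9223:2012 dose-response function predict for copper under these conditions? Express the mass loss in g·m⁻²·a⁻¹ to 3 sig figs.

copper: f(T) = -0.080·(T−10) [T>10 °C] = -0.9360
  Pd branch = 0.0053·Pd^0.26·e^(0.059·RH+f) = 0.9594 μm/a
  Sd branch = 0.01025·Sd^0.27·e^(0.036·RH+0.049·T) = 3.258 μm/a
  sum: 0.9594 + 3.258 → r_corr = 4.217 μm/a
Convert to mass loss: 4.217 μm/a × 8.96 g/cm³ = 37.79 g·m⁻²·a⁻¹

r_corr = 37.8 g·m⁻²·a⁻¹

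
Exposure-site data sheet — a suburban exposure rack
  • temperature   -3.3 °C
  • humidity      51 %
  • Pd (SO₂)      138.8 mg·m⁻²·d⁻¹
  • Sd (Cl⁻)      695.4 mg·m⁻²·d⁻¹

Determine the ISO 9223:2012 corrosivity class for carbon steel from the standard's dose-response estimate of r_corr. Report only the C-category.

C3

carbon steel: temperature factor f = +0.150·(-13.3) = -1.9950
  SO₂ term: 1.77·138.8^0.52·exp(0.02·51-1.9950) = 8.681
  Cl⁻ term: 0.102·695.4^0.62·exp(0.033·51+0.04·-3.3) = 27.82
  sum: 8.681 + 27.82 → r_corr = 36.5 μm/a
36.5 μm/a falls in (25, 50] for carbon steel → category C3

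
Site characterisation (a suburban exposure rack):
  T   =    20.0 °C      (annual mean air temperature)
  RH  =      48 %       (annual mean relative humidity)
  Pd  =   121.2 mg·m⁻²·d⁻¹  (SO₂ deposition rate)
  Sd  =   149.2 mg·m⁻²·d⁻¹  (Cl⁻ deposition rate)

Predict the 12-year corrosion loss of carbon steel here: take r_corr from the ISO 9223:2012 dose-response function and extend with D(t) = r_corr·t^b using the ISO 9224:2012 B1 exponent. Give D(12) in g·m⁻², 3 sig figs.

D(12) = 1.65e+03 g·m⁻²

carbon steel: T>10 °C ⇒ hinge -0.054·(20.0−10) = -0.5400
  Pd branch = 1.77·Pd^0.52·e^(0.02·RH+f) = 32.64 μm/a
  Cl⁻ term: 0.102·149.2^0.62·exp(0.033·48+0.04·20.0) = 24.64
  r_corr = 32.64 + 24.64 = 57.29 μm/a
ISO 9224: D(t) = r_corr · t^b with b = 0.523 (carbon steel, B1)
  D(12) = 57.29 × 12^0.523 = 57.29 × 3.668 = 210.1 μm
  Mass loss = 210.1 μm × 7.85 g/cm³ = 1649 g·m⁻²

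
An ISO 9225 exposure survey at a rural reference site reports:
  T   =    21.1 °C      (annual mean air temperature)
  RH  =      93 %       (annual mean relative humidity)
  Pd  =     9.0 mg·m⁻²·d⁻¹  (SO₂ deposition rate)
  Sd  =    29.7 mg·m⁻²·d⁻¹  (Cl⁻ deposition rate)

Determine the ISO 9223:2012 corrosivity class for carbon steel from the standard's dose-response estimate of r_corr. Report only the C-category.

carbon steel: temperature factor f = -0.054·(11.1) = -0.5994
  SO₂ term: 1.77·9.0^0.52·exp(0.02·93-0.5994) = 19.57
  Cl⁻ term: 0.102·29.7^0.62·exp(0.033·93+0.04·21.1) = 41.79
  r_corr = 19.57 + 41.79 = 61.37 μm/a
Category bounds: 50…80 μm/a bracket r_corr ⇒ C4

C4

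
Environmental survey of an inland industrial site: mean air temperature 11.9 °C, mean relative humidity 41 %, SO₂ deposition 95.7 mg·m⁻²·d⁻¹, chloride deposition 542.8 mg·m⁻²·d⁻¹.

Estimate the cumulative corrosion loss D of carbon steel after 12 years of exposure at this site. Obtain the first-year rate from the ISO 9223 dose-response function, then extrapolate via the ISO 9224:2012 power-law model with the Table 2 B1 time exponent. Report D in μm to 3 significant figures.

D(12) = 258 μm

carbon steel: f(T) = -0.054·(T−10) [T>10 °C] = -0.1026
  sulphur-dioxide contribution → 38.87 μm/a
  chloride contribution → 31.51 μm/a
  total first-year rate 70.38 μm/a
Power-law: D(12) = r_corr · 12^0.523
  D(12) = 70.38 × 12^0.523 = 70.38 × 3.668 = 258.1 μm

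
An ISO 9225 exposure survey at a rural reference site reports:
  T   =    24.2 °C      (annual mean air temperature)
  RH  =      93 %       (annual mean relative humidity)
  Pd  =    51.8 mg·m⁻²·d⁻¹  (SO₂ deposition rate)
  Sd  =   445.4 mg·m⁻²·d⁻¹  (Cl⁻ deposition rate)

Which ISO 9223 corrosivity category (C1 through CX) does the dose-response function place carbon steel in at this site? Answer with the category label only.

carbon steel: T>10 °C ⇒ hinge -0.054·(24.2−10) = -0.7668
  Pd branch = 1.77·Pd^0.52·e^(0.02·RH+f) = 41.13 μm/a
  Sd branch = 0.102·Sd^0.62·e^(0.033·RH+0.04·T) = 253.6 μm/a
  sum: 41.13 + 253.6 → r_corr = 294.7 μm/a
295 μm/a falls in (200, 700] for carbon steel → category CX

CX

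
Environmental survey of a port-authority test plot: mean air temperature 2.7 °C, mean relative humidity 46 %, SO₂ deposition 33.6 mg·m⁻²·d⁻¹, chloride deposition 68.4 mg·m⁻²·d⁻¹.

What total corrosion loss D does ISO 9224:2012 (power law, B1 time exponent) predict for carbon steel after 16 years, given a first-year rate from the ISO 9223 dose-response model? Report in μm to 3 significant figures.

carbon steel: temperature factor f = +0.150·(-7.3) = -1.0950
  SO₂ term: 1.77·33.6^0.52·exp(0.02·46-1.0950) = 9.24
  Sd branch = 0.102·Sd^0.62·e^(0.033·RH+0.04·T) = 7.12 μm/a
  sum: 9.24 + 7.12 → r_corr = 16.36 μm/a
Power-law: D(16) = r_corr · 16^0.523
  D(16) = 16.36 × 16^0.523 = 16.36 × 4.263 = 69.75 μm

D(16) = 69.7 μm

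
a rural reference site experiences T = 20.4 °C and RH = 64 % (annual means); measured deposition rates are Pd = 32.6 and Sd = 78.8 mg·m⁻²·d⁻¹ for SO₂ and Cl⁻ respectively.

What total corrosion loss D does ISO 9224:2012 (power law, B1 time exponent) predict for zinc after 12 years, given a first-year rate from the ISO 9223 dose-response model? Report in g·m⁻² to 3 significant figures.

D(12) = 136 g·m⁻²

zinc: temperature factor f = -0.071·(10.4) = -0.7384
  sulphur-dioxide contribution → 0.5424 μm/a
  chloride contribution → 1.993 μm/a
  total first-year rate 2.535 μm/a
ISO 9224: D(t) = r_corr · t^b with b = 0.813 (zinc, B1)
  D(12) = 2.535 × 12^0.813 = 2.535 × 7.54 = 19.12 μm
  Mass loss = 19.12 μm × 7.14 g/cm³ = 136.5 g·m⁻²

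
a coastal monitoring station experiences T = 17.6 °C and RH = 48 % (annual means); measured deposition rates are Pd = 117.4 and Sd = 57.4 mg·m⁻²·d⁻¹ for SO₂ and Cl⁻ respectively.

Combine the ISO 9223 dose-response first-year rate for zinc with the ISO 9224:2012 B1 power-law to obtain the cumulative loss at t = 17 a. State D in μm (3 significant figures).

zinc: temperature factor f = -0.071·(7.6) = -0.5396
  Pd branch = 0.0129·Pd^0.44·e^(0.046·RH+f) = 0.557 μm/a
  Cl⁻ term: 0.0175·57.4^0.57·exp(0.008·48+0.085·17.6) = 1.154
  sum: 0.557 + 1.154 → r_corr = 1.711 μm/a
Power-law: D(17) = r_corr · 17^0.813
  D(17) = 1.711 × 17^0.813 = 1.711 × 10.01 = 17.12 μm

D(17) = 17.1 μm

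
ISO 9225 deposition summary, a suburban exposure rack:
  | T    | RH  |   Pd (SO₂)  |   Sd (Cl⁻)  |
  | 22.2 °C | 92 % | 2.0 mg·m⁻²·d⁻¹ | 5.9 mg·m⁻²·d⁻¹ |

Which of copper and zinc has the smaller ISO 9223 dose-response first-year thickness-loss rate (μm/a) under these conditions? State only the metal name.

copper: T>10 °C ⇒ hinge -0.080·(22.2−10) = -0.9760
  SO₂ term: 0.0053·2.0^0.26·exp(0.059·92-0.9760) = 0.5445
  Cl⁻ term: 0.01025·5.9^0.27·exp(0.036·92+0.049·22.2) = 1.348
  sum: 0.5445 + 1.348 → r_corr = 1.892 μm/a
zinc: T>10 °C ⇒ hinge -0.071·(22.2−10) = -0.8662
  Pd branch = 0.0129·Pd^0.44·e^(0.046·RH+f) = 0.5067 μm/a
  Cl⁻ term: 0.0175·5.9^0.57·exp(0.008·92+0.085·22.2) = 0.6631
  r_corr = 0.5067 + 0.6631 = 1.17 μm/a
Ordering by μm/a: copper (1.89) > zinc (1.17)

zinc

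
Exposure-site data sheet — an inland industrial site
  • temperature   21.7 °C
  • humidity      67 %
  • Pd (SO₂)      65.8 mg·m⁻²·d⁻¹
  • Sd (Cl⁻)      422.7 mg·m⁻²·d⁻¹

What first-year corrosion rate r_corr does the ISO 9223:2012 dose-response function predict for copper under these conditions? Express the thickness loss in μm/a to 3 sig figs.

copper: f(T) = -0.080·(T−10) [T>10 °C] = -0.9360
  SO₂ term: 0.0053·65.8^0.26·exp(0.059·67-0.9360) = 0.3216
  Sd branch = 0.01025·Sd^0.27·e^(0.036·RH+0.049·T) = 1.695 μm/a
  sum: 0.3216 + 1.695 → r_corr = 2.016 μm/a

r_corr = 2.02 μm/a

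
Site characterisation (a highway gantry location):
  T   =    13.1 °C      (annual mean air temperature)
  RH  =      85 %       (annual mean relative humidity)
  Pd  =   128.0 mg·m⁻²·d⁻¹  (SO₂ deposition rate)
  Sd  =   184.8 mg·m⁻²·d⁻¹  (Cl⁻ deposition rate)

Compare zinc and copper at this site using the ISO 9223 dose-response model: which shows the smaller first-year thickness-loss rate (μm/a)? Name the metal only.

zinc: T>10 °C ⇒ hinge -0.071·(13.1−10) = -0.2201
  SO₂ term: 0.0129·128.0^0.44·exp(0.046·85-0.2201) = 4.368
  Cl⁻ term: 0.0175·184.8^0.57·exp(0.008·85+0.085·13.1) = 2.06
  sum: 4.368 + 2.06 → r_corr = 6.428 μm/a
copper: f(T) = -0.080·(T−10) [T>10 °C] = -0.2480
  Pd branch = 0.0053·Pd^0.26·e^(0.059·RH+f) = 2.2 μm/a
  Sd branch = 0.01025·Sd^0.27·e^(0.036·RH+0.049·T) = 1.7 μm/a
  r_corr = 2.2 + 1.7 = 3.9 μm/a
Ordering by μm/a: zinc (6.43) > copper (3.9)

copper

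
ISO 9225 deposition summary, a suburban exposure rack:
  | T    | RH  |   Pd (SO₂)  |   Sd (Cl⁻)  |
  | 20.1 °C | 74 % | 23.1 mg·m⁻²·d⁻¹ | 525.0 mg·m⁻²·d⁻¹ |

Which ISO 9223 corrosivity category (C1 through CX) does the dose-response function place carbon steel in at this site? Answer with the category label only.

C5

carbon steel: temperature factor f = -0.054·(10.1) = -0.5454
  SO₂ term: 1.77·23.1^0.52·exp(0.02·74-0.5454) = 23.06
  Sd branch = 0.102·Sd^0.62·e^(0.033·RH+0.04·T) = 127.3 μm/a
  sum: 23.06 + 127.3 → r_corr = 150.4 μm/a
150 μm/a falls in (80, 200] for carbon steel → category C5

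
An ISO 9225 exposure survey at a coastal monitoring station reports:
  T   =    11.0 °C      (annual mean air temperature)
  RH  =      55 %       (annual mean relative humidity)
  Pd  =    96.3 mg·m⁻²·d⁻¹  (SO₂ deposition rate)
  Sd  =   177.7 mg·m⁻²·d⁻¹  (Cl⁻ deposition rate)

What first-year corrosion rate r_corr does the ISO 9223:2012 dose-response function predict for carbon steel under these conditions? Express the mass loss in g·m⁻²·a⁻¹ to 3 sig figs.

r_corr = 615 g·m⁻²·a⁻¹

carbon steel: T>10 °C ⇒ hinge -0.054·(11.0−10) = -0.0540
  sulphur-dioxide contribution → 54.17 μm/a
  chloride contribution → 24.14 μm/a
  total first-year rate 78.31 μm/a
Convert to mass loss: 78.31 μm/a × 7.85 g/cm³ = 614.7 g·m⁻²·a⁻¹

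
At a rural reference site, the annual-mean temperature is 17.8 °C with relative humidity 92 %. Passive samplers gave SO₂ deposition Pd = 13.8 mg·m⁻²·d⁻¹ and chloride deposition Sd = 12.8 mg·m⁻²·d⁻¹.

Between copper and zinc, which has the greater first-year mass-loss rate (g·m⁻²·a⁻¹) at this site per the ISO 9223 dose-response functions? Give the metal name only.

copper: T>10 °C ⇒ hinge -0.080·(17.8−10) = -0.6240
  Pd branch = 0.0053·Pd^0.26·e^(0.059·RH+f) = 1.279 μm/a
  Sd branch = 0.01025·Sd^0.27·e^(0.036·RH+0.049·T) = 1.339 μm/a
  sum: 1.279 + 1.339 → r_corr = 2.619 μm/a
  mass loss = 2.619 μm/a × 8.96 g/cm³ = 23.46 g·m⁻²·a⁻¹
zinc: f(T) = -0.071·(T−10) [T>10 °C] = -0.5538
  SO₂ term: 0.0129·13.8^0.44·exp(0.046·92-0.5538) = 1.62
  Sd branch = 0.0175·Sd^0.57·e^(0.008·RH+0.085·T) = 0.7094 μm/a
  r_corr = 1.62 + 0.7094 = 2.33 μm/a
  mass loss = 2.33 μm/a × 7.14 g/cm³ = 16.63 g·m⁻²·a⁻¹
Ordering by g·m⁻²·a⁻¹: copper (23.5) > zinc (16.6)

copper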